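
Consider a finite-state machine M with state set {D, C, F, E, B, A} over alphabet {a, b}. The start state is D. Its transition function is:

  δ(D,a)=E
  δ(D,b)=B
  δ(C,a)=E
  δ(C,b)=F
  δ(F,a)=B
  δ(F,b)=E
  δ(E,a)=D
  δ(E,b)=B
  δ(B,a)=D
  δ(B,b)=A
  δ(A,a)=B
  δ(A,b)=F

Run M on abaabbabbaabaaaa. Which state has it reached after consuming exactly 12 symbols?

B

start at D
read 'a': D → E
read 'b': E → B
read 'a': B → D
read 'a': D → E
read 'b': E → B
read 'b': B → A
read 'a': A → B
read 'b': B → A
read 'b': A → F
read 'a': F → B
read 'a': B → D
read 'b': D → B
After 12 symbols: B.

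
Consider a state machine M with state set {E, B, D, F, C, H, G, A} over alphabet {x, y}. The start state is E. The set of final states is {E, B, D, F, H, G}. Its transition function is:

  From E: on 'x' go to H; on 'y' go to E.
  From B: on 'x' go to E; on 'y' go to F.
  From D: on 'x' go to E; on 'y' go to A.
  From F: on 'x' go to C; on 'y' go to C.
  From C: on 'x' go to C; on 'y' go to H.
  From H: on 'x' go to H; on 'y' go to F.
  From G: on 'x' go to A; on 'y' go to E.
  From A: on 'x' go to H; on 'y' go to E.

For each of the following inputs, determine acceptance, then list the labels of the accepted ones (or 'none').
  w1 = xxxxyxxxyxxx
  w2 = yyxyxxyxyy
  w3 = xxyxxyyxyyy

w1

w1: Trace: E -x-> H -x-> H -x-> H -x-> H -y-> F -x-> C -x-> C -x-> C -y-> H -x-> H -x-> H -x-> H  → end H, accepted
w2: Trace: E -y-> E -y-> E -x-> H -y-> F -x-> C -x-> C -y-> H -x-> H -y-> F -y-> C  → end C, rejected
w3: Trace: E -x-> H -x-> H -y-> F -x-> C -x-> C -y-> H -y-> F -x-> C -y-> H -y-> F -y-> C  → end C, rejected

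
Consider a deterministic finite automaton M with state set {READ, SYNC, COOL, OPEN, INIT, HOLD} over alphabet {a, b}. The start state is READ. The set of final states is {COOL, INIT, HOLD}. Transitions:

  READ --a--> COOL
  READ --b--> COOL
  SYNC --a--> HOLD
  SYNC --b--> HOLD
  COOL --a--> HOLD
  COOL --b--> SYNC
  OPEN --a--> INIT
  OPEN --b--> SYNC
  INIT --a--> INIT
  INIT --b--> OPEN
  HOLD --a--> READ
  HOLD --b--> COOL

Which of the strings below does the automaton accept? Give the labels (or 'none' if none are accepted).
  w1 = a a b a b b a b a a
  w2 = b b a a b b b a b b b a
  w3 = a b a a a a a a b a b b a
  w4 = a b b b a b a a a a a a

w3, w4

w1: READ → COOL → HOLD → COOL → HOLD → COOL → SYNC → HOLD → COOL → HOLD → READ  → end READ, rejected
w2: READ → COOL → SYNC → HOLD → READ → COOL → SYNC → HOLD → READ → COOL → SYNC → HOLD → READ  → end READ, rejected
w3: READ → COOL → SYNC → HOLD → READ → COOL → HOLD → READ → COOL → SYNC → HOLD → COOL → SYNC → HOLD  → end HOLD, accepted
w4: READ → COOL → SYNC → HOLD → COOL → HOLD → COOL → HOLD → READ → COOL → HOLD → READ → COOL  → end COOL, accepted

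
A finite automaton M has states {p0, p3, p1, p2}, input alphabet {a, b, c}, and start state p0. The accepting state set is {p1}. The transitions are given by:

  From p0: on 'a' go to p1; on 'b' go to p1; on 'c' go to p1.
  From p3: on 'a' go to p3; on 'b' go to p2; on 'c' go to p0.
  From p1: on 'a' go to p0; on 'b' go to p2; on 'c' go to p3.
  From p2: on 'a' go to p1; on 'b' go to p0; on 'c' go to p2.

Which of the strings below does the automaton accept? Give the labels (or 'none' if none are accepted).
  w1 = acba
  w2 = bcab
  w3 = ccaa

w1

w1:
  start at p0
  read 'a': p0 → p1
  read 'c': p1 → p3
  read 'b': p3 → p2
  read 'a': p2 → p1
  end p1, accepted
w2:
  start at p0
  read 'b': p0 → p1
  read 'c': p1 → p3
  read 'a': p3 → p3
  read 'b': p3 → p2
  end p2, rejected
w3:
  start at p0
  read 'c': p0 → p1
  read 'c': p1 → p3
  read 'a': p3 → p3
  read 'a': p3 → p3
  end p3, rejected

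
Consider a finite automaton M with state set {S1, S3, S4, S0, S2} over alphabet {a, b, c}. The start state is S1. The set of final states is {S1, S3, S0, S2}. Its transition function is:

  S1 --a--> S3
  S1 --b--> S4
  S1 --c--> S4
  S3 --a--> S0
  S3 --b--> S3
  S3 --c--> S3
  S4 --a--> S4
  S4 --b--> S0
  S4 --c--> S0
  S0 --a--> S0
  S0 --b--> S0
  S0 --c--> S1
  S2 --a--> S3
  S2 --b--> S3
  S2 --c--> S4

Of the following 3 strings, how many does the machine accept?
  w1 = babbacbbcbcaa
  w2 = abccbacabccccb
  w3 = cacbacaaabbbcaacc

2

w1: Trace: S1 -b-> S4 -a-> S4 -b-> S0 -b-> S0 -a-> S0 -c-> S1 -b-> S4 -b-> S0 -c-> S1 -b-> S4 -c-> S0 -a-> S0 -a-> S0  → end S0, accepted
w2: Trace: S1 -a-> S3 -b-> S3 -c-> S3 -c-> S3 -b-> S3 -a-> S0 -c-> S1 -a-> S3 -b-> S3 -c-> S3 -c-> S3 -c-> S3 -c-> S3 -b-> S3  → end S3, accepted
w3: Trace: S1 -c-> S4 -a-> S4 -c-> S0 -b-> S0 -a-> S0 -c-> S1 -a-> S3 -a-> S0 -a-> S0 -b-> S0 -b-> S0 -b-> S0 -c-> S1 -a-> S3 -a-> S0 -c-> S1 -c-> S4  → end S4, rejected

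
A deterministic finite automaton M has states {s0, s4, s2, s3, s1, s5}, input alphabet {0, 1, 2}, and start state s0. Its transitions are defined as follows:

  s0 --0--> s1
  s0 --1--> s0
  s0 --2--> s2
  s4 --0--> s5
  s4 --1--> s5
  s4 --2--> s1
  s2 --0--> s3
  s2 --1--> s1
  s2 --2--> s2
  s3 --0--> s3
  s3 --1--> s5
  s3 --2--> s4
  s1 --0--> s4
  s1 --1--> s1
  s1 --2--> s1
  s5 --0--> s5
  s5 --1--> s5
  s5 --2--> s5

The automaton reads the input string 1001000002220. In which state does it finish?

s5

Trace: s0 -1-> s0 -0-> s1 -0-> s4 -1-> s5 -0-> s5 -0-> s5 -0-> s5 -0-> s5 -0-> s5 -2-> s5 -2-> s5 -2-> s5 -0-> s5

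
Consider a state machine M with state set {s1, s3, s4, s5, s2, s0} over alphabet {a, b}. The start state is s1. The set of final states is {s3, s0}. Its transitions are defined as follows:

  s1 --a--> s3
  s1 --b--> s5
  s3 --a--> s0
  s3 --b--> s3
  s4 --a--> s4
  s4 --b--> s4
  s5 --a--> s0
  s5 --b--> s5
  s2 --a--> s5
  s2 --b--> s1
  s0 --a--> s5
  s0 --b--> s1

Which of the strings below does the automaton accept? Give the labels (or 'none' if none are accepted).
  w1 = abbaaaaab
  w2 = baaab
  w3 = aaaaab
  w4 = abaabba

w4

w1: s1 → s3 → s3 → s3 → s0 → s5 → s0 → s5 → s0 → s1  → end s1, rejected
w2: s1 → s5 → s0 → s5 → s0 → s1  → end s1, rejected
w3: s1 → s3 → s0 → s5 → s0 → s5 → s5  → end s5, rejected
w4: s1 → s3 → s3 → s0 → s5 → s5 → s5 → s0  → end s0, accepted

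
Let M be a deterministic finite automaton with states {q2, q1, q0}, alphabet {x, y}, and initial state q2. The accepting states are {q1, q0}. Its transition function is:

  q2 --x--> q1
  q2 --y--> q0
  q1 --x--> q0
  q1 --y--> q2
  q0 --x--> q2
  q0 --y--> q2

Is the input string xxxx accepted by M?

q2 → q1 → q0 → q2 → q1
End state q1 is accepting.

Yes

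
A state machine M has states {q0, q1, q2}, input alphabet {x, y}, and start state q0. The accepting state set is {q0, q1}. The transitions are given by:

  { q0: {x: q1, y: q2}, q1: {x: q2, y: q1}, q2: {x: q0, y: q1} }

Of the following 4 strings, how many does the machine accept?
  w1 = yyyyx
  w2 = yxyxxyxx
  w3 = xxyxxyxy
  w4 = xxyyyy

2

w1: q0 → q2 → q1 → q1 → q1 → q2  → end q2, rejected
w2: q0 → q2 → q0 → q2 → q0 → q1 → q1 → q2 → q0  → end q0, accepted
w3: q0 → q1 → q2 → q1 → q2 → q0 → q2 → q0 → q2  → end q2, rejected
w4: q0 → q1 → q2 → q1 → q1 → q1 → q1  → end q1, accepted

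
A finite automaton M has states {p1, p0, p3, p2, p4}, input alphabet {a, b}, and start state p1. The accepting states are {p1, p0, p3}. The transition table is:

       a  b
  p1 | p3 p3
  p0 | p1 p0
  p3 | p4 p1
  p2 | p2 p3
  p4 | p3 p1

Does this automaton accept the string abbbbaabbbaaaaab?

p1 → p3 → p1 → p3 → p1 → p3 → p4 → p3 → p1 → p3 → p1 → p3 → p4 → p3 → p4 → p3 → p1
End state p1 is accepting.

Yes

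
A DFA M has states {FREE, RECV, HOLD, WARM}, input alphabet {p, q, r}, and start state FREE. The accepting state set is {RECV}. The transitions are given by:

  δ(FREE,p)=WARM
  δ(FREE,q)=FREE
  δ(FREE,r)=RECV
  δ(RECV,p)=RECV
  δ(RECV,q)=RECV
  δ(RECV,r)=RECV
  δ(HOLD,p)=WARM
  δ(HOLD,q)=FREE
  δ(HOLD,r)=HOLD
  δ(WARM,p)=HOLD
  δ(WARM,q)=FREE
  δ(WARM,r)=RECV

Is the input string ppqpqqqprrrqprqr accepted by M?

start at FREE
read 'p': FREE → WARM
read 'p': WARM → HOLD
read 'q': HOLD → FREE
read 'p': FREE → WARM
read 'q': WARM → FREE
read 'q': FREE → FREE
read 'q': FREE → FREE
read 'p': FREE → WARM
read 'r': WARM → RECV
read 'r': RECV → RECV
read 'r': RECV → RECV
read 'q': RECV → RECV
read 'p': RECV → RECV
read 'r': RECV → RECV
read 'q': RECV → RECV
read 'r': RECV → RECV
End state RECV is accepting.

Yes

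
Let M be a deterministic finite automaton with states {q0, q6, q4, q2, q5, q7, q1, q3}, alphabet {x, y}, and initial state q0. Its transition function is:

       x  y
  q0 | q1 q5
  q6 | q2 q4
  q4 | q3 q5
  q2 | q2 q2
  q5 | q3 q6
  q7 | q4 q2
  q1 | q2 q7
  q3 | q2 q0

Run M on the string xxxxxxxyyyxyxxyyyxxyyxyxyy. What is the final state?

q0 → q1 → q2 → q2 → q2 → q2 → q2 → q2 → q2 → q2 → q2 → q2 → q2 → q2 → q2 → q2 → q2 → q2 → q2 → q2 → q2 → q2 → q2 → q2 → q2 → q2 → q2

q2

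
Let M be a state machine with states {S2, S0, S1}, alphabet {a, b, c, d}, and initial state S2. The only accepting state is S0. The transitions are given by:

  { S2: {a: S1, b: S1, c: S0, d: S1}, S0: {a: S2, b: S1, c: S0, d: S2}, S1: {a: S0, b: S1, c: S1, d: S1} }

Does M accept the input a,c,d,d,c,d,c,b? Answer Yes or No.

start at S2
read 'a': S2 → S1
read 'c': S1 → S1
read 'd': S1 → S1
read 'd': S1 → S1
read 'c': S1 → S1
read 'd': S1 → S1
read 'c': S1 → S1
read 'b': S1 → S1
End state S1 is not accepting.

No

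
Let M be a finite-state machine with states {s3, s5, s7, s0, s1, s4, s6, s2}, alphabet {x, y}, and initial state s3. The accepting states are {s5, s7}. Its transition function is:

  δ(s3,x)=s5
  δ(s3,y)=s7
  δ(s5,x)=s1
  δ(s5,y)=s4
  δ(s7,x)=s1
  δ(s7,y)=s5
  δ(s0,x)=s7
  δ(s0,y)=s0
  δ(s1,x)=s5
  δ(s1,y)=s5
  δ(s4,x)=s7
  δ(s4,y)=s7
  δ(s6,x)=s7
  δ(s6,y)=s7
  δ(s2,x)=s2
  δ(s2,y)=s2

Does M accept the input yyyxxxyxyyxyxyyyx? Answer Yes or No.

No

Trace: s3 -y-> s7 -y-> s5 -y-> s4 -x-> s7 -x-> s1 -x-> s5 -y-> s4 -x-> s7 -y-> s5 -y-> s4 -x-> s7 -y-> s5 -x-> s1 -y-> s5 -y-> s4 -y-> s7 -x-> s1
End state s1 is not accepting.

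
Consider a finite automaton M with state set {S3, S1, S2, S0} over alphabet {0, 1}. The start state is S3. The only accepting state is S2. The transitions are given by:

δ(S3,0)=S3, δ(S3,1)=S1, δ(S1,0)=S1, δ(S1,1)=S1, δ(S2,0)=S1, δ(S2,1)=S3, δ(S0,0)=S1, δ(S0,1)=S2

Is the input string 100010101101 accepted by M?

start at S3
read '1': S3 → S1
read '0': S1 → S1
read '0': S1 → S1
read '0': S1 → S1
read '1': S1 → S1
read '0': S1 → S1
read '1': S1 → S1
read '0': S1 → S1
read '1': S1 → S1
read '1': S1 → S1
read '0': S1 → S1
read '1': S1 → S1
End state S1 is not accepting.

No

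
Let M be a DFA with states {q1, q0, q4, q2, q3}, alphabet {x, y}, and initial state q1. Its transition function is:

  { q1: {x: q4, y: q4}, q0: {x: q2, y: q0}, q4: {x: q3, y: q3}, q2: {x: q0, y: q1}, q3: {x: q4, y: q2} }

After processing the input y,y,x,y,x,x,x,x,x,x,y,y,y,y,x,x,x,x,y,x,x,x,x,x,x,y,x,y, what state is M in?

q3

start at q1
read 'y': q1 → q4
read 'y': q4 → q3
read 'x': q3 → q4
read 'y': q4 → q3
read 'x': q3 → q4
read 'x': q4 → q3
read 'x': q3 → q4
read 'x': q4 → q3
read 'x': q3 → q4
read 'x': q4 → q3
read 'y': q3 → q2
read 'y': q2 → q1
read 'y': q1 → q4
read 'y': q4 → q3
read 'x': q3 → q4
read 'x': q4 → q3
read 'x': q3 → q4
read 'x': q4 → q3
read 'y': q3 → q2
read 'x': q2 → q0
read 'x': q0 → q2
read 'x': q2 → q0
read 'x': q0 → q2
read 'x': q2 → q0
read 'x': q0 → q2
read 'y': q2 → q1
read 'x': q1 → q4
read 'y': q4 → q3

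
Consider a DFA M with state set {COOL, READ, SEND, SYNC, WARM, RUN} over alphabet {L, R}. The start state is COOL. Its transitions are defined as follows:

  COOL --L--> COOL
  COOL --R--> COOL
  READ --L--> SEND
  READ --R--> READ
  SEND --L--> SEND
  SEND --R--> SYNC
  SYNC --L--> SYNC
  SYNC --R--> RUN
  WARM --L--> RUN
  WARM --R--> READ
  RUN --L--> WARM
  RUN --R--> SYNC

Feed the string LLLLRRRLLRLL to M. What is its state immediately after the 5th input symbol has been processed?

COOL → COOL → COOL → COOL → COOL → COOL
After 5 symbols: COOL.

COOL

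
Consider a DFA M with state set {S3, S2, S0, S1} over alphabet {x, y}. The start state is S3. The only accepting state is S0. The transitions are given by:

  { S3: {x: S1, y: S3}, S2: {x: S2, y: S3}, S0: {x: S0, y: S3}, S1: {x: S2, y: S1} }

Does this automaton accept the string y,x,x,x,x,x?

start at S3
read 'y': S3 → S3
read 'x': S3 → S1
read 'x': S1 → S2
read 'x': S2 → S2
read 'x': S2 → S2
read 'x': S2 → S2
End state S2 is not accepting.

No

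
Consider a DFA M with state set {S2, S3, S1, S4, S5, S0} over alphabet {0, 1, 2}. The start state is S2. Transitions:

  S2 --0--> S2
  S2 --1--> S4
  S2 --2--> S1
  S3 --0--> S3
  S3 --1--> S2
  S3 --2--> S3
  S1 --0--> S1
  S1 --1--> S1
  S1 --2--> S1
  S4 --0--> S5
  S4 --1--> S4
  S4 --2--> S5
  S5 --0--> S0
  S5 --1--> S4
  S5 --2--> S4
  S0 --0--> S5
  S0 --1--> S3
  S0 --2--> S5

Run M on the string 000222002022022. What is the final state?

S2 → S2 → S2 → S2 → S1 → S1 → S1 → S1 → S1 → S1 → S1 → S1 → S1 → S1 → S1 → S1

S1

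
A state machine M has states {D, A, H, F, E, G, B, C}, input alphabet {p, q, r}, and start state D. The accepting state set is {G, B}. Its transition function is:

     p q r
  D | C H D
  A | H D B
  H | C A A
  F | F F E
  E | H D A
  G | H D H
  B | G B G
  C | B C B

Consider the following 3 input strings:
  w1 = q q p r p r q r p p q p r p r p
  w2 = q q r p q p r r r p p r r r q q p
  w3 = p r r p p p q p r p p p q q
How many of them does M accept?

1

w1: D → H → A → H → A → H → A → D → D → C → B → B → G → H → C → B → G  → end G, accepted
w2: D → H → A → B → G → D → C → B → G → H → C → B → G → H → A → D → H → C  → end C, rejected
w3: D → C → B → G → H → C → B → B → G → H → C → B → G → D → H  → end H, rejected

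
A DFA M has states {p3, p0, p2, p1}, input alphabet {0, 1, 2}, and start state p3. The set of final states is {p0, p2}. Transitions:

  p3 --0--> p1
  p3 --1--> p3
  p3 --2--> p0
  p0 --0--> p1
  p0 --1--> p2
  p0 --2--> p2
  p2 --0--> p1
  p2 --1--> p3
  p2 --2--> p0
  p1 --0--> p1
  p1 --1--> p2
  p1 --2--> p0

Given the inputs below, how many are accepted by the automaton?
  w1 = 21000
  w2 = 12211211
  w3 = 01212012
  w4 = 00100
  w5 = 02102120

w1: Trace: p3 -2-> p0 -1-> p2 -0-> p1 -0-> p1 -0-> p1  → end p1, rejected
w2: Trace: p3 -1-> p3 -2-> p0 -2-> p2 -1-> p3 -1-> p3 -2-> p0 -1-> p2 -1-> p3  → end p3, rejected
w3: Trace: p3 -0-> p1 -1-> p2 -2-> p0 -1-> p2 -2-> p0 -0-> p1 -1-> p2 -2-> p0  → end p0, accepted
w4: Trace: p3 -0-> p1 -0-> p1 -1-> p2 -0-> p1 -0-> p1  → end p1, rejected
w5: Trace: p3 -0-> p1 -2-> p0 -1-> p2 -0-> p1 -2-> p0 -1-> p2 -2-> p0 -0-> p1  → end p1, rejected

1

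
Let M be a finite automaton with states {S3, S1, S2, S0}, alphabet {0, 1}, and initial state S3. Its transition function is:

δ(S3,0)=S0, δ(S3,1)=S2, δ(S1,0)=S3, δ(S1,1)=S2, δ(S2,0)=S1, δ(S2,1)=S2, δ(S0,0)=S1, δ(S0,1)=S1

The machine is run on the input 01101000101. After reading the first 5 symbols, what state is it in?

S3 → S0 → S1 → S2 → S1 → S2
After 5 symbols: S2.

S2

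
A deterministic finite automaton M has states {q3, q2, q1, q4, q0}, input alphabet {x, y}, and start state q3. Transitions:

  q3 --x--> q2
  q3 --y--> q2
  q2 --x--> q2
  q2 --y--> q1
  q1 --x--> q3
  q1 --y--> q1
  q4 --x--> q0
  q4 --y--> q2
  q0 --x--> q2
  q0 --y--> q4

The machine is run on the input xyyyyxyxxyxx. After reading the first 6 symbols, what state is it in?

start at q3
read 'x': q3 → q2
read 'y': q2 → q1
read 'y': q1 → q1
read 'y': q1 → q1
read 'y': q1 → q1
read 'x': q1 → q3
After 6 symbols: q3.

q3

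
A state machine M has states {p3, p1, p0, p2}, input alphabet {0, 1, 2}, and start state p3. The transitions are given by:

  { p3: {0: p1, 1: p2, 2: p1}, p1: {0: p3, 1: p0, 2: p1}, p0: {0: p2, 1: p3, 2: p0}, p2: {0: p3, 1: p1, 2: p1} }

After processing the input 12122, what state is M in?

start at p3
read '1': p3 → p2
read '2': p2 → p1
read '1': p1 → p0
read '2': p0 → p0
read '2': p0 → p0

p0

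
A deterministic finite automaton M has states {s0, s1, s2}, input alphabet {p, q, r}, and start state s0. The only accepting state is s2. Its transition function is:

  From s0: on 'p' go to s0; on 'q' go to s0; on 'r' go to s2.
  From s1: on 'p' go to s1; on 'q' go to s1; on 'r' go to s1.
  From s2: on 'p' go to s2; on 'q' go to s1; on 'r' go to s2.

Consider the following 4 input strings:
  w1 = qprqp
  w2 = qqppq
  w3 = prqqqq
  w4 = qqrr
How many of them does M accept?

w1: Trace: s0 -q-> s0 -p-> s0 -r-> s2 -q-> s1 -p-> s1  → end s1, rejected
w2: Trace: s0 -q-> s0 -q-> s0 -p-> s0 -p-> s0 -q-> s0  → end s0, rejected
w3: Trace: s0 -p-> s0 -r-> s2 -q-> s1 -q-> s1 -q-> s1 -q-> s1  → end s1, rejected
w4: Trace: s0 -q-> s0 -q-> s0 -r-> s2 -r-> s2  → end s2, accepted

1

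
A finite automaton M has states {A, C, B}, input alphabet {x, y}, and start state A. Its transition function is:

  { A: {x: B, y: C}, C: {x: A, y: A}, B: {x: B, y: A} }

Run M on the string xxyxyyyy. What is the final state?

Trace: A -x-> B -x-> B -y-> A -x-> B -y-> A -y-> C -y-> A -y-> C

C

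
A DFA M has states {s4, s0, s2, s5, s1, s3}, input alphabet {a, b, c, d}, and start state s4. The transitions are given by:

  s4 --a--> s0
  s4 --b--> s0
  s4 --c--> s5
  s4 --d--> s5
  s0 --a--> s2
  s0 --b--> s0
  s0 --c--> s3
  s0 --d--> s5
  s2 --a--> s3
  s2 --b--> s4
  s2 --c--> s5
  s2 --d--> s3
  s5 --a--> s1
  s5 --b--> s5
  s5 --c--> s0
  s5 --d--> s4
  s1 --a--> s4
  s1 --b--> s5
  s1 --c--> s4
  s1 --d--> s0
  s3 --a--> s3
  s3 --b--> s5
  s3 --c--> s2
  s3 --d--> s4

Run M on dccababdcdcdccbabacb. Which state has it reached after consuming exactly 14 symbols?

start at s4
read 'd': s4 → s5
read 'c': s5 → s0
read 'c': s0 → s3
read 'a': s3 → s3
read 'b': s3 → s5
read 'a': s5 → s1
read 'b': s1 → s5
read 'd': s5 → s4
read 'c': s4 → s5
read 'd': s5 → s4
read 'c': s4 → s5
read 'd': s5 → s4
read 'c': s4 → s5
read 'c': s5 → s0
After 14 symbols: s0.

s0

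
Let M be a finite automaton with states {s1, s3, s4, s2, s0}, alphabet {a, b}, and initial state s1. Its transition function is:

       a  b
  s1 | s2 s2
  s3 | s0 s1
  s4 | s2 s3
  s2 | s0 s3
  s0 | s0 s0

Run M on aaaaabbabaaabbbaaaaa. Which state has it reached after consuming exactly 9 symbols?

Trace: s1 -a-> s2 -a-> s0 -a-> s0 -a-> s0 -a-> s0 -b-> s0 -b-> s0 -a-> s0 -b-> s0
After 9 symbols: s0.

s0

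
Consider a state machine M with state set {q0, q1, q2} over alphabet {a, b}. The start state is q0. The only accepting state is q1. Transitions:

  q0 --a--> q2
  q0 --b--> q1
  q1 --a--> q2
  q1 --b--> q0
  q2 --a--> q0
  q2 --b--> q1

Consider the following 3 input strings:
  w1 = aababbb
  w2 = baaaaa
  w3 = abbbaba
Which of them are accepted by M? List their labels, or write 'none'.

w1

w1: q0 → q2 → q0 → q1 → q2 → q1 → q0 → q1  → end q1, accepted
w2: q0 → q1 → q2 → q0 → q2 → q0 → q2  → end q2, rejected
w3: q0 → q2 → q1 → q0 → q1 → q2 → q1 → q2  → end q2, rejected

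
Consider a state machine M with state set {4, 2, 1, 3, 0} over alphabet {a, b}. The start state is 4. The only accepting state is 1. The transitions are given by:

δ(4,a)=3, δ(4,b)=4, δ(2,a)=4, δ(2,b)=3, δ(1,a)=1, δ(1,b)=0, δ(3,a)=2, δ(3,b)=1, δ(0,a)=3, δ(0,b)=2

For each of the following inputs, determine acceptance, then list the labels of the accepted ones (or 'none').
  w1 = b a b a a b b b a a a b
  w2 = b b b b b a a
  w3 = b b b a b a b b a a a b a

w1:
  start at 4
  read 'b': 4 → 4
  read 'a': 4 → 3
  read 'b': 3 → 1
  read 'a': 1 → 1
  read 'a': 1 → 1
  read 'b': 1 → 0
  read 'b': 0 → 2
  read 'b': 2 → 3
  read 'a': 3 → 2
  read 'a': 2 → 4
  read 'a': 4 → 3
  read 'b': 3 → 1
  end 1, accepted
w2:
  start at 4
  read 'b': 4 → 4
  read 'b': 4 → 4
  read 'b': 4 → 4
  read 'b': 4 → 4
  read 'b': 4 → 4
  read 'a': 4 → 3
  read 'a': 3 → 2
  end 2, rejected
w3:
  start at 4
  read 'b': 4 → 4
  read 'b': 4 → 4
  read 'b': 4 → 4
  read 'a': 4 → 3
  read 'b': 3 → 1
  read 'a': 1 → 1
  read 'b': 1 → 0
  read 'b': 0 → 2
  read 'a': 2 → 4
  read 'a': 4 → 3
  read 'a': 3 → 2
  read 'b': 2 → 3
  read 'a': 3 → 2
  end 2, rejected

w1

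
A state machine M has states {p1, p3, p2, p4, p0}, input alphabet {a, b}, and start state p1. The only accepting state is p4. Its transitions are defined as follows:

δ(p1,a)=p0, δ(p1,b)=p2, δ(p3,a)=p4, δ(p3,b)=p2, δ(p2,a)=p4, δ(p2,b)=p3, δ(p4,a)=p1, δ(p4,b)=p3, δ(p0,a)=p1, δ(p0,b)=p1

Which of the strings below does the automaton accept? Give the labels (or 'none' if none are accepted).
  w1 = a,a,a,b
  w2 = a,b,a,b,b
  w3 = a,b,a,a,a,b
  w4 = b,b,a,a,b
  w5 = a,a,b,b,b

w1: Trace: p1 -a-> p0 -a-> p1 -a-> p0 -b-> p1  → end p1, rejected
w2: Trace: p1 -a-> p0 -b-> p1 -a-> p0 -b-> p1 -b-> p2  → end p2, rejected
w3: Trace: p1 -a-> p0 -b-> p1 -a-> p0 -a-> p1 -a-> p0 -b-> p1  → end p1, rejected
w4: Trace: p1 -b-> p2 -b-> p3 -a-> p4 -a-> p1 -b-> p2  → end p2, rejected
w5: Trace: p1 -a-> p0 -a-> p1 -b-> p2 -b-> p3 -b-> p2  → end p2, rejected

none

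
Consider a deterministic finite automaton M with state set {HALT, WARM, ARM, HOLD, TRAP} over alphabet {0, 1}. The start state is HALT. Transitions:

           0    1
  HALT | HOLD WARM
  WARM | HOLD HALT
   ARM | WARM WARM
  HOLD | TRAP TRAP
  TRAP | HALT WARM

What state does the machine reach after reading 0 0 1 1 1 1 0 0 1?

HALT → HOLD → TRAP → WARM → HALT → WARM → HALT → HOLD → TRAP → WARM

WARM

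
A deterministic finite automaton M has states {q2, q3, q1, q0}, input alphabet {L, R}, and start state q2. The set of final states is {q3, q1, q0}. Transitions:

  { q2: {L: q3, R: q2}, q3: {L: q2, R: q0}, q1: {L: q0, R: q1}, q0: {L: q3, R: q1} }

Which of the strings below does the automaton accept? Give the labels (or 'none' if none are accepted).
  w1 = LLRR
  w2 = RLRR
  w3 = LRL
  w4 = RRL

w1: Trace: q2 -L-> q3 -L-> q2 -R-> q2 -R-> q2  → end q2, rejected
w2: Trace: q2 -R-> q2 -L-> q3 -R-> q0 -R-> q1  → end q1, accepted
w3: Trace: q2 -L-> q3 -R-> q0 -L-> q3  → end q3, accepted
w4: Trace: q2 -R-> q2 -R-> q2 -L-> q3  → end q3, accepted

w2, w3, w4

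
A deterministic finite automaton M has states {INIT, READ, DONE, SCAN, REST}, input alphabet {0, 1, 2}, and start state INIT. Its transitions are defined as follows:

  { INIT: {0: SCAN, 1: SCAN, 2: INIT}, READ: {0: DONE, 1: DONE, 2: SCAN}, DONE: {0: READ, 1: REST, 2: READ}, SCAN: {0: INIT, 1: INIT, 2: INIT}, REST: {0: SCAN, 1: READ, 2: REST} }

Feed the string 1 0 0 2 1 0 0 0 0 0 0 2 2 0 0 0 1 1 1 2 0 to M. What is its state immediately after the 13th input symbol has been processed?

INIT → SCAN → INIT → SCAN → INIT → SCAN → INIT → SCAN → INIT → SCAN → INIT → SCAN → INIT → INIT
After 13 symbols: INIT.

INIT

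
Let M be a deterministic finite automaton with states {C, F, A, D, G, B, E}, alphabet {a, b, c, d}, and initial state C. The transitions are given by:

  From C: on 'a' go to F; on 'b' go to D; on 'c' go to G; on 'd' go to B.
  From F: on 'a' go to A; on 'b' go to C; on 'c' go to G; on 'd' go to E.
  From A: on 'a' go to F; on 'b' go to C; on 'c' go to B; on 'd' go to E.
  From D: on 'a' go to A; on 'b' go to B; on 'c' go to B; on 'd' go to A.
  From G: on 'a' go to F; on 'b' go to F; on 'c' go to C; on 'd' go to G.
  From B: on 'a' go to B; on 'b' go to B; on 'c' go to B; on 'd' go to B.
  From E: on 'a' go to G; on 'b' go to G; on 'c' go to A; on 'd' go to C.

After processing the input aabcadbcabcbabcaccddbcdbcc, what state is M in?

start at C
read 'a': C → F
read 'a': F → A
read 'b': A → C
read 'c': C → G
read 'a': G → F
read 'd': F → E
read 'b': E → G
read 'c': G → C
read 'a': C → F
read 'b': F → C
read 'c': C → G
read 'b': G → F
read 'a': F → A
read 'b': A → C
read 'c': C → G
read 'a': G → F
read 'c': F → G
read 'c': G → C
read 'd': C → B
read 'd': B → B
read 'b': B → B
read 'c': B → B
read 'd': B → B
read 'b': B → B
read 'c': B → B
read 'c': B → B

B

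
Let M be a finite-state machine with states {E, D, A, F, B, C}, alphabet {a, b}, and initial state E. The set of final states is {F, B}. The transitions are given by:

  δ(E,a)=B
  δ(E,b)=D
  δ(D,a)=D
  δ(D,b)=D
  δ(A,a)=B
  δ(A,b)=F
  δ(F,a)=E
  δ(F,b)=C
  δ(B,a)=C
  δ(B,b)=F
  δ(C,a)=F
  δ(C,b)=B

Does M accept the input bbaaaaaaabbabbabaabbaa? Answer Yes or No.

No

start at E
read 'b': E → D
read 'b': D → D
read 'a': D → D
read 'a': D → D
read 'a': D → D
read 'a': D → D
read 'a': D → D
read 'a': D → D
read 'a': D → D
read 'b': D → D
read 'b': D → D
read 'a': D → D
read 'b': D → D
read 'b': D → D
read 'a': D → D
read 'b': D → D
read 'a': D → D
read 'a': D → D
read 'b': D → D
read 'b': D → D
read 'a': D → D
read 'a': D → D
End state D is not accepting.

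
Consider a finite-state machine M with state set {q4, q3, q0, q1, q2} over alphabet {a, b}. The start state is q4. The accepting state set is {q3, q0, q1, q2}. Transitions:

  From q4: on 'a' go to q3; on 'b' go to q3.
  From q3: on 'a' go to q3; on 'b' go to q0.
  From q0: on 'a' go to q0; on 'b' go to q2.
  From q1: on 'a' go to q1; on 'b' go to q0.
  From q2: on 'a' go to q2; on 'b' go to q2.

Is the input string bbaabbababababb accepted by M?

Yes

q4 → q3 → q0 → q0 → q0 → q2 → q2 → q2 → q2 → q2 → q2 → q2 → q2 → q2 → q2 → q2
End state q2 is accepting.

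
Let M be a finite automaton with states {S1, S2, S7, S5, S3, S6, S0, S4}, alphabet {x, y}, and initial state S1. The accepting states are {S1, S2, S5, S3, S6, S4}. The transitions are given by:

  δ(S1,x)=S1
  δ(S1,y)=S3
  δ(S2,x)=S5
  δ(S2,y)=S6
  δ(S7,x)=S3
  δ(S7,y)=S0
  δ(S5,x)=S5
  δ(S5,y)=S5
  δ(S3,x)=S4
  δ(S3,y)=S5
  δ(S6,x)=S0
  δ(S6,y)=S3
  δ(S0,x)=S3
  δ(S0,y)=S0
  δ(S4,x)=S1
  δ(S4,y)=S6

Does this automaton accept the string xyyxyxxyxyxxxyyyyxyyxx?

S1 → S1 → S3 → S5 → S5 → S5 → S5 → S5 → S5 → S5 → S5 → S5 → S5 → S5 → S5 → S5 → S5 → S5 → S5 → S5 → S5 → S5 → S5
End state S5 is accepting.

Yes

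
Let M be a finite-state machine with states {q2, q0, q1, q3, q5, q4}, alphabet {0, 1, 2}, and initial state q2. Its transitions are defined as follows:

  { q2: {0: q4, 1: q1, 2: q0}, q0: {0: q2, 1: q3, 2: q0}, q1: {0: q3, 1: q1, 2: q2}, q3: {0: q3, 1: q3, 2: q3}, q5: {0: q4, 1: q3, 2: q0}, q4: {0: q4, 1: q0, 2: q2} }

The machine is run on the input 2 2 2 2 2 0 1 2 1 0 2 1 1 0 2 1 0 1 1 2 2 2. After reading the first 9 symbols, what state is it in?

q2 → q0 → q0 → q0 → q0 → q0 → q2 → q1 → q2 → q1
After 9 symbols: q1.

q1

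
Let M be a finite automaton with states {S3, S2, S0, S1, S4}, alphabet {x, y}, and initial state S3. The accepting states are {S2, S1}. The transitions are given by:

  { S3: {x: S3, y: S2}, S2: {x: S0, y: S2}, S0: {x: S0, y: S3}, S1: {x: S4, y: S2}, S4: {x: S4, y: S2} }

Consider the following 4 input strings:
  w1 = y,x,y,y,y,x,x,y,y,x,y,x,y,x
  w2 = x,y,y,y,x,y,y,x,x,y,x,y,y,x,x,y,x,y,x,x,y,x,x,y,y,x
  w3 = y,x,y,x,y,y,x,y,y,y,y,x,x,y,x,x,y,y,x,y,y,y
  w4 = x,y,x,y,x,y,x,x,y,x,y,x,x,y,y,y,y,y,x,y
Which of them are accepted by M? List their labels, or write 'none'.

w1:
  start at S3
  read 'y': S3 → S2
  read 'x': S2 → S0
  read 'y': S0 → S3
  read 'y': S3 → S2
  read 'y': S2 → S2
  read 'x': S2 → S0
  read 'x': S0 → S0
  read 'y': S0 → S3
  read 'y': S3 → S2
  read 'x': S2 → S0
  read 'y': S0 → S3
  read 'x': S3 → S3
  read 'y': S3 → S2
  read 'x': S2 → S0
  end S0, rejected
w2:
  start at S3
  read 'x': S3 → S3
  read 'y': S3 → S2
  read 'y': S2 → S2
  read 'y': S2 → S2
  read 'x': S2 → S0
  read 'y': S0 → S3
  read 'y': S3 → S2
  read 'x': S2 → S0
  read 'x': S0 → S0
  read 'y': S0 → S3
  read 'x': S3 → S3
  read 'y': S3 → S2
  read 'y': S2 → S2
  read 'x': S2 → S0
  read 'x': S0 → S0
  read 'y': S0 → S3
  read 'x': S3 → S3
  read 'y': S3 → S2
  read 'x': S2 → S0
  read 'x': S0 → S0
  read 'y': S0 → S3
  read 'x': S3 → S3
  read 'x': S3 → S3
  read 'y': S3 → S2
  read 'y': S2 → S2
  read 'x': S2 → S0
  end S0, rejected
w3:
  start at S3
  read 'y': S3 → S2
  read 'x': S2 → S0
  read 'y': S0 → S3
  read 'x': S3 → S3
  read 'y': S3 → S2
  read 'y': S2 → S2
  read 'x': S2 → S0
  read 'y': S0 → S3
  read 'y': S3 → S2
  read 'y': S2 → S2
  read 'y': S2 → S2
  read 'x': S2 → S0
  read 'x': S0 → S0
  read 'y': S0 → S3
  read 'x': S3 → S3
  read 'x': S3 → S3
  read 'y': S3 → S2
  read 'y': S2 → S2
  read 'x': S2 → S0
  read 'y': S0 → S3
  read 'y': S3 → S2
  read 'y': S2 → S2
  end S2, accepted
w4:
  start at S3
  read 'x': S3 → S3
  read 'y': S3 → S2
  read 'x': S2 → S0
  read 'y': S0 → S3
  read 'x': S3 → S3
  read 'y': S3 → S2
  read 'x': S2 → S0
  read 'x': S0 → S0
  read 'y': S0 → S3
  read 'x': S3 → S3
  read 'y': S3 → S2
  read 'x': S2 → S0
  read 'x': S0 → S0
  read 'y': S0 → S3
  read 'y': S3 → S2
  read 'y': S2 → S2
  read 'y': S2 → S2
  read 'y': S2 → S2
  read 'x': S2 → S0
  read 'y': S0 → S3
  end S3, rejected

w3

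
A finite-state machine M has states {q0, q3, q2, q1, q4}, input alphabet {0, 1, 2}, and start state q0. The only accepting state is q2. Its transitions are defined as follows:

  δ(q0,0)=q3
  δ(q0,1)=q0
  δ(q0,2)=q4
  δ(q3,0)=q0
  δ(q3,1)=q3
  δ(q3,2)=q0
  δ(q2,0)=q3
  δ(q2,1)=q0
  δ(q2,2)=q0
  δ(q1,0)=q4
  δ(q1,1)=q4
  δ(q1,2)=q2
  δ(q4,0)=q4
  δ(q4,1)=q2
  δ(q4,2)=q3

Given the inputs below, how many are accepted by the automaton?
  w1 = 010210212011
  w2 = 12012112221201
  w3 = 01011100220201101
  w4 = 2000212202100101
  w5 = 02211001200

1

w1: Trace: q0 -0-> q3 -1-> q3 -0-> q0 -2-> q4 -1-> q2 -0-> q3 -2-> q0 -1-> q0 -2-> q4 -0-> q4 -1-> q2 -1-> q0  → end q0, rejected
w2: Trace: q0 -1-> q0 -2-> q4 -0-> q4 -1-> q2 -2-> q0 -1-> q0 -1-> q0 -2-> q4 -2-> q3 -2-> q0 -1-> q0 -2-> q4 -0-> q4 -1-> q2  → end q2, accepted
w3: Trace: q0 -0-> q3 -1-> q3 -0-> q0 -1-> q0 -1-> q0 -1-> q0 -0-> q3 -0-> q0 -2-> q4 -2-> q3 -0-> q0 -2-> q4 -0-> q4 -1-> q2 -1-> q0 -0-> q3 -1-> q3  → end q3, rejected
w4: Trace: q0 -2-> q4 -0-> q4 -0-> q4 -0-> q4 -2-> q3 -1-> q3 -2-> q0 -2-> q4 -0-> q4 -2-> q3 -1-> q3 -0-> q0 -0-> q3 -1-> q3 -0-> q0 -1-> q0  → end q0, rejected
w5: Trace: q0 -0-> q3 -2-> q0 -2-> q4 -1-> q2 -1-> q0 -0-> q3 -0-> q0 -1-> q0 -2-> q4 -0-> q4 -0-> q4  → end q4, rejected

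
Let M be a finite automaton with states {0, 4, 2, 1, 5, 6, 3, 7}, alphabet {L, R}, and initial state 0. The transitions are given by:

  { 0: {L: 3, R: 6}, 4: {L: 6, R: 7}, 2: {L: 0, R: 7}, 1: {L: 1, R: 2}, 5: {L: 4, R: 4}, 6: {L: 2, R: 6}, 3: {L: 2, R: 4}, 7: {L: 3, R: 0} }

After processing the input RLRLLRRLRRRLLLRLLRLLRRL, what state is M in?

0 → 6 → 2 → 7 → 3 → 2 → 7 → 0 → 3 → 4 → 7 → 0 → 3 → 2 → 0 → 6 → 2 → 0 → 6 → 2 → 0 → 6 → 6 → 2

2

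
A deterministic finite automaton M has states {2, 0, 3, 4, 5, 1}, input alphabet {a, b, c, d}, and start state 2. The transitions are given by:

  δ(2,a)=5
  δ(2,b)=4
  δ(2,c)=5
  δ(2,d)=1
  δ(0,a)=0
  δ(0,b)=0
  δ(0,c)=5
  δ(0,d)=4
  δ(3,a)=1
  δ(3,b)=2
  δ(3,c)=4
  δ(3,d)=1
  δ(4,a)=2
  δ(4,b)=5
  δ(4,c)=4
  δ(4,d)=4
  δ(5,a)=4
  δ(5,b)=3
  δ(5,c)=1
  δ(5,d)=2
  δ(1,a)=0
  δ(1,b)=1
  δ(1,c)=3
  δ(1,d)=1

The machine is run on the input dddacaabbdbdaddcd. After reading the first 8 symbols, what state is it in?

4

Trace: 2 -d-> 1 -d-> 1 -d-> 1 -a-> 0 -c-> 5 -a-> 4 -a-> 2 -b-> 4
After 8 symbols: 4.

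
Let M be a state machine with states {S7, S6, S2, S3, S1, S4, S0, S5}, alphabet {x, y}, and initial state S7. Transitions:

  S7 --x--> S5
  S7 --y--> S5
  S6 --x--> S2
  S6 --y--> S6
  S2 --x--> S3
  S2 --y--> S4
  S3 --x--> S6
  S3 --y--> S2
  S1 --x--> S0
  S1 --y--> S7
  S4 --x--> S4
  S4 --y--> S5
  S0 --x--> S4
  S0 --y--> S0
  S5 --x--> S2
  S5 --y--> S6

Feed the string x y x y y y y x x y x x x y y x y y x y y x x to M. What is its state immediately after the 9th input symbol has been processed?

S3

start at S7
read 'x': S7 → S5
read 'y': S5 → S6
read 'x': S6 → S2
read 'y': S2 → S4
read 'y': S4 → S5
read 'y': S5 → S6
read 'y': S6 → S6
read 'x': S6 → S2
read 'x': S2 → S3
After 9 symbols: S3.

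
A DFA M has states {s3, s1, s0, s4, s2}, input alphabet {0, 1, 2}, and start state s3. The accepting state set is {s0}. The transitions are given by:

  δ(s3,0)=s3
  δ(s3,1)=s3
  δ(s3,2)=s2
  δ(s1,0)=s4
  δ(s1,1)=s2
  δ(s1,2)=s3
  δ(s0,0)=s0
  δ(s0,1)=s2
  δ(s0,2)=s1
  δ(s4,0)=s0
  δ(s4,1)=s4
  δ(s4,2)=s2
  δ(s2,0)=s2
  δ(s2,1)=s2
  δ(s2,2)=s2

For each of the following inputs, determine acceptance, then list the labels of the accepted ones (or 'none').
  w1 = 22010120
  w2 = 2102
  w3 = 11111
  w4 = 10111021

none

w1: Trace: s3 -2-> s2 -2-> s2 -0-> s2 -1-> s2 -0-> s2 -1-> s2 -2-> s2 -0-> s2  → end s2, rejected
w2: Trace: s3 -2-> s2 -1-> s2 -0-> s2 -2-> s2  → end s2, rejected
w3: Trace: s3 -1-> s3 -1-> s3 -1-> s3 -1-> s3 -1-> s3  → end s3, rejected
w4: Trace: s3 -1-> s3 -0-> s3 -1-> s3 -1-> s3 -1-> s3 -0-> s3 -2-> s2 -1-> s2  → end s2, rejected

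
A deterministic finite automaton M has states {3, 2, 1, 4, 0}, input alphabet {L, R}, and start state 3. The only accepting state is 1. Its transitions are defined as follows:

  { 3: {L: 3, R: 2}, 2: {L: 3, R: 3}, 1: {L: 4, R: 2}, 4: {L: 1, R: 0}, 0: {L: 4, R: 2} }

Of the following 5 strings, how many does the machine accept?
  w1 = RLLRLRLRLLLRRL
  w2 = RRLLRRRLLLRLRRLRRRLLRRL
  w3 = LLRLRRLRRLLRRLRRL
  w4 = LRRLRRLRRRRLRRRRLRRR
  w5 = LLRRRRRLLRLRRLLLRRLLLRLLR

w1: 3 → 2 → 3 → 3 → 2 → 3 → 2 → 3 → 2 → 3 → 3 → 3 → 2 → 3 → 3  → end 3, rejected
w2: 3 → 2 → 3 → 3 → 3 → 2 → 3 → 2 → 3 → 3 → 3 → 2 → 3 → 2 → 3 → 3 → 2 → 3 → 2 → 3 → 3 → 2 → 3 → 3  → end 3, rejected
w3: 3 → 3 → 3 → 2 → 3 → 2 → 3 → 3 → 2 → 3 → 3 → 3 → 2 → 3 → 3 → 2 → 3 → 3  → end 3, rejected
w4: 3 → 3 → 2 → 3 → 3 → 2 → 3 → 3 → 2 → 3 → 2 → 3 → 3 → 2 → 3 → 2 → 3 → 3 → 2 → 3 → 2  → end 2, rejected
w5: 3 → 3 → 3 → 2 → 3 → 2 → 3 → 2 → 3 → 3 → 2 → 3 → 2 → 3 → 3 → 3 → 3 → 2 → 3 → 3 → 3 → 3 → 2 → 3 → 3 → 2  → end 2, rejected

0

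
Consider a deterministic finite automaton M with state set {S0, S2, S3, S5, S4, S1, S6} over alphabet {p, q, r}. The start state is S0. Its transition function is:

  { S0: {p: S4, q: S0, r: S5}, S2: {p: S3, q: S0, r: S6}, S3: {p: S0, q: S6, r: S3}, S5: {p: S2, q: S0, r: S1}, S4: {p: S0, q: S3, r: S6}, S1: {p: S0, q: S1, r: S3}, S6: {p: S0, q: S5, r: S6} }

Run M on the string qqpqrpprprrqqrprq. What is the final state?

S0

start at S0
read 'q': S0 → S0
read 'q': S0 → S0
read 'p': S0 → S4
read 'q': S4 → S3
read 'r': S3 → S3
read 'p': S3 → S0
read 'p': S0 → S4
read 'r': S4 → S6
read 'p': S6 → S0
read 'r': S0 → S5
read 'r': S5 → S1
read 'q': S1 → S1
read 'q': S1 → S1
read 'r': S1 → S3
read 'p': S3 → S0
read 'r': S0 → S5
read 'q': S5 → S0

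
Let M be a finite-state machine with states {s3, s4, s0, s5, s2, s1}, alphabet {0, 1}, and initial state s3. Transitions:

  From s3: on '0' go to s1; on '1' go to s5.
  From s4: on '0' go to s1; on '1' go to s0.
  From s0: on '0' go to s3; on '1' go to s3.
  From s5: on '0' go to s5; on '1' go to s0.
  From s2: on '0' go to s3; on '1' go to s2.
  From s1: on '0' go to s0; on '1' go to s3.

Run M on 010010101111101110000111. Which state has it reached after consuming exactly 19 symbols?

Trace: s3 -0-> s1 -1-> s3 -0-> s1 -0-> s0 -1-> s3 -0-> s1 -1-> s3 -0-> s1 -1-> s3 -1-> s5 -1-> s0 -1-> s3 -1-> s5 -0-> s5 -1-> s0 -1-> s3 -1-> s5 -0-> s5 -0-> s5
After 19 symbols: s5.

s5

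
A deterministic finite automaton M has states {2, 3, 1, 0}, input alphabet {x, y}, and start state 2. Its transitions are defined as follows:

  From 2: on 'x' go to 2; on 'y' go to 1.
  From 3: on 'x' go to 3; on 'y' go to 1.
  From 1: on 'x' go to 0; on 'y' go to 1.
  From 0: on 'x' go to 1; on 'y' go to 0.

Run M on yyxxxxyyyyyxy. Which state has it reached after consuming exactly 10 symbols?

1

Trace: 2 -y-> 1 -y-> 1 -x-> 0 -x-> 1 -x-> 0 -x-> 1 -y-> 1 -y-> 1 -y-> 1 -y-> 1
After 10 symbols: 1.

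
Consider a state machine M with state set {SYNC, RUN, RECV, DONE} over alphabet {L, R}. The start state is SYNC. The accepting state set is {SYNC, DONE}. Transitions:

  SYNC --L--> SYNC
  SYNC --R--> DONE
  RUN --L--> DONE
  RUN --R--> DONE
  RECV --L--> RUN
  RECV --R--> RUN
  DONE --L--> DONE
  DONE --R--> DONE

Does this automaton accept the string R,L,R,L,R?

Yes

start at SYNC
read 'R': SYNC → DONE
read 'L': DONE → DONE
read 'R': DONE → DONE
read 'L': DONE → DONE
read 'R': DONE → DONE
End state DONE is accepting.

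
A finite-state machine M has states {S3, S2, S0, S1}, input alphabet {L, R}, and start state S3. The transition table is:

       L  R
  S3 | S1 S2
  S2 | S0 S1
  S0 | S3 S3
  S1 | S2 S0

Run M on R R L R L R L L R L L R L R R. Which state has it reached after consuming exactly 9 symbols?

Trace: S3 -R-> S2 -R-> S1 -L-> S2 -R-> S1 -L-> S2 -R-> S1 -L-> S2 -L-> S0 -R-> S3
After 9 symbols: S3.

S3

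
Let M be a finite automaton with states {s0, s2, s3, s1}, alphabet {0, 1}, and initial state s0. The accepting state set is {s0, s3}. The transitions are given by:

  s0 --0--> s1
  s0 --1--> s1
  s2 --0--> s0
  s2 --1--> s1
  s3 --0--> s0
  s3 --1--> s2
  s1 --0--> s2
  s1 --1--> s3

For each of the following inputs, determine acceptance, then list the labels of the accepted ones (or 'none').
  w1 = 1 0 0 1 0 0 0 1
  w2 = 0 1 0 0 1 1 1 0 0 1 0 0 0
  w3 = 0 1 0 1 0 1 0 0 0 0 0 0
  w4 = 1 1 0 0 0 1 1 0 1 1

w1, w4

w1:
  start at s0
  read '1': s0 → s1
  read '0': s1 → s2
  read '0': s2 → s0
  read '1': s0 → s1
  read '0': s1 → s2
  read '0': s2 → s0
  read '0': s0 → s1
  read '1': s1 → s3
  end s3, accepted
w2:
  start at s0
  read '0': s0 → s1
  read '1': s1 → s3
  read '0': s3 → s0
  read '0': s0 → s1
  read '1': s1 → s3
  read '1': s3 → s2
  read '1': s2 → s1
  read '0': s1 → s2
  read '0': s2 → s0
  read '1': s0 → s1
  read '0': s1 → s2
  read '0': s2 → s0
  read '0': s0 → s1
  end s1, rejected
w3:
  start at s0
  read '0': s0 → s1
  read '1': s1 → s3
  read '0': s3 → s0
  read '1': s0 → s1
  read '0': s1 → s2
  read '1': s2 → s1
  read '0': s1 → s2
  read '0': s2 → s0
  read '0': s0 → s1
  read '0': s1 → s2
  read '0': s2 → s0
  read '0': s0 → s1
  end s1, rejected
w4:
  start at s0
  read '1': s0 → s1
  read '1': s1 → s3
  read '0': s3 → s0
  read '0': s0 → s1
  read '0': s1 → s2
  read '1': s2 → s1
  read '1': s1 → s3
  read '0': s3 → s0
  read '1': s0 → s1
  read '1': s1 → s3
  end s3, accepted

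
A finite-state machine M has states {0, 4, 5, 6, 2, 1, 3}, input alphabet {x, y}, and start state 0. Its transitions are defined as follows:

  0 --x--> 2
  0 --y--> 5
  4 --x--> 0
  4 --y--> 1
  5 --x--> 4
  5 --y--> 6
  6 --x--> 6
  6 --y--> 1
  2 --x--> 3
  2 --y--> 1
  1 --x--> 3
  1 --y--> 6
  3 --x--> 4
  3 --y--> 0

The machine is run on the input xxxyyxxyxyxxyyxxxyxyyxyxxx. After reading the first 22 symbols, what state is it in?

Trace: 0 -x-> 2 -x-> 3 -x-> 4 -y-> 1 -y-> 6 -x-> 6 -x-> 6 -y-> 1 -x-> 3 -y-> 0 -x-> 2 -x-> 3 -y-> 0 -y-> 5 -x-> 4 -x-> 0 -x-> 2 -y-> 1 -x-> 3 -y-> 0 -y-> 5 -x-> 4
After 22 symbols: 4.

4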